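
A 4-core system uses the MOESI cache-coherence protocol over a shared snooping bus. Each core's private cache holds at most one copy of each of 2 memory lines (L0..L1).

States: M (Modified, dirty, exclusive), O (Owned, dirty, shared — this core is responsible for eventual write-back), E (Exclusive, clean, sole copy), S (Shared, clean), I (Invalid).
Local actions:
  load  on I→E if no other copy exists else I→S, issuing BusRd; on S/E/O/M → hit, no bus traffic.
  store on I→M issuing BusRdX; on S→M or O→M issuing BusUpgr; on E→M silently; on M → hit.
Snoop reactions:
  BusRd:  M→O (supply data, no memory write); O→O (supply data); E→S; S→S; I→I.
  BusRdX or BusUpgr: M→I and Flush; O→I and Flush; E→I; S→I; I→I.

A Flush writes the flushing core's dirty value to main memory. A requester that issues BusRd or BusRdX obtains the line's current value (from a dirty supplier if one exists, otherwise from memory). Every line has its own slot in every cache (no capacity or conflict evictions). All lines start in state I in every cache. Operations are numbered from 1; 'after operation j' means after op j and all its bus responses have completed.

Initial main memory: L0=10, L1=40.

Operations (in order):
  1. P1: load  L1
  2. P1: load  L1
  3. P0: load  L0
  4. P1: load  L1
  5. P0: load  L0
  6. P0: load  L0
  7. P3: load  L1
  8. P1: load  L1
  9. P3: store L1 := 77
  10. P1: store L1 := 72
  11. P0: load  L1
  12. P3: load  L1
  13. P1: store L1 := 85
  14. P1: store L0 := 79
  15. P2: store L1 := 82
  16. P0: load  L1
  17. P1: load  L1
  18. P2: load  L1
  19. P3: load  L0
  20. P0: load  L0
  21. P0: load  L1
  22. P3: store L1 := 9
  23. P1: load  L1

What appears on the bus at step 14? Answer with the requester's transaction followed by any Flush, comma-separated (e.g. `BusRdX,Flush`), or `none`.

bus = BusRdX

1. P1: load  L1  bus=[BusRd]  L1: P0=I P1=E P2=I P3=I  mem[L1]=40
2. P1: load  L1  bus=[-]  L1: P0=I P1=E P2=I P3=I  mem[L1]=40
3. P0: load  L0  bus=[BusRd]  L0: P0=E P1=I P2=I P3=I  mem[L0]=10
4. P1: load  L1  bus=[-]  L1: P0=I P1=E P2=I P3=I  mem[L1]=40
5. P0: load  L0  bus=[-]  L0: P0=E P1=I P2=I P3=I  mem[L0]=10
6. P0: load  L0  bus=[-]  L0: P0=E P1=I P2=I P3=I  mem[L0]=10
7. P3: load  L1  bus=[BusRd]  L1: P0=I P1=S P2=I P3=S  mem[L1]=40
8. P1: load  L1  bus=[-]  L1: P0=I P1=S P2=I P3=S  mem[L1]=40
9. P3: store L1 := 77  bus=[BusUpgr]  L1: P0=I P1=I P2=I P3=M  mem[L1]=40
10. P1: store L1 := 72  bus=[BusRdX,Flush]  L1: P0=I P1=M P2=I P3=I  mem[L1]=77
11. P0: load  L1  bus=[BusRd]  L1: P0=S P1=O P2=I P3=I  mem[L1]=77
12. P3: load  L1  bus=[BusRd]  L1: P0=S P1=O P2=I P3=S  mem[L1]=77
13. P1: store L1 := 85  bus=[BusUpgr]  L1: P0=I P1=M P2=I P3=I  mem[L1]=77
14. P1: store L0 := 79  bus=[BusRdX]  L0: P0=I P1=M P2=I P3=I  mem[L0]=10
15. P2: store L1 := 82  bus=[BusRdX,Flush]  L1: P0=I P1=I P2=M P3=I  mem[L1]=85
16. P0: load  L1  bus=[BusRd]  L1: P0=S P1=I P2=O P3=I  mem[L1]=85
17. P1: load  L1  bus=[BusRd]  L1: P0=S P1=S P2=O P3=I  mem[L1]=85
18. P2: load  L1  bus=[-]  L1: P0=S P1=S P2=O P3=I  mem[L1]=85
19. P3: load  L0  bus=[BusRd]  L0: P0=I P1=O P2=I P3=S  mem[L0]=10
20. P0: load  L0  bus=[BusRd]  L0: P0=S P1=O P2=I P3=S  mem[L0]=10
21. P0: load  L1  bus=[-]  L1: P0=S P1=S P2=O P3=I  mem[L1]=85
22. P3: store L1 := 9  bus=[BusRdX,Flush]  L1: P0=I P1=I P2=I P3=M  mem[L1]=82
23. P1: load  L1  bus=[BusRd]  L1: P0=I P1=S P2=I P3=O  mem[L1]=82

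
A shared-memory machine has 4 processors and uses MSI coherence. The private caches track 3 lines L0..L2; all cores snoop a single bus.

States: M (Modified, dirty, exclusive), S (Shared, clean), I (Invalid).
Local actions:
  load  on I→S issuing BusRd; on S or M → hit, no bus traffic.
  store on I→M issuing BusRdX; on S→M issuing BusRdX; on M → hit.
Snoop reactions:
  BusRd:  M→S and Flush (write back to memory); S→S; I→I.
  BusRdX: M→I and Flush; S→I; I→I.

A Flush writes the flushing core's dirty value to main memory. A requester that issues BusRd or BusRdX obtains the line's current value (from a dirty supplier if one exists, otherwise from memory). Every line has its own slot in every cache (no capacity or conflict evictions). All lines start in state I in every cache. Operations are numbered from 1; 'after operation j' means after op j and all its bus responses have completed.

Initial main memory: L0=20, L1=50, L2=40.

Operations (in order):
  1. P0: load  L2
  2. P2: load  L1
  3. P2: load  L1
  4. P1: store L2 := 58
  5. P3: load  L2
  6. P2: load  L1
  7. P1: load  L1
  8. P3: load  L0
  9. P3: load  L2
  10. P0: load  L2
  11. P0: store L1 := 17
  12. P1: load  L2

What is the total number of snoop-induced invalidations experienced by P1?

[1] P0: load  L2 | P0:S(40), P1:I, P2:I, P3:I | bus: BusRd
[2] P2: load  L1 | P0:I, P1:I, P2:S(50), P3:I | bus: BusRd
[3] P2: load  L1 | P0:I, P1:I, P2:S(50), P3:I | bus: none
[4] P1: store L2 := 58 | P0:I, P1:M(58), P2:I, P3:I | bus: BusRdX
[5] P3: load  L2 | P0:I, P1:S(58), P2:I, P3:S(58) | bus: BusRd,Flush
[6] P2: load  L1 | P0:I, P1:I, P2:S(50), P3:I | bus: none
[7] P1: load  L1 | P0:I, P1:S(50), P2:S(50), P3:I | bus: BusRd
[8] P3: load  L0 | P0:I, P1:I, P2:I, P3:S(20) | bus: BusRd
[9] P3: load  L2 | P0:I, P1:S(58), P2:I, P3:S(58) | bus: none
[10] P0: load  L2 | P0:S(58), P1:S(58), P2:I, P3:S(58) | bus: BusRd
[11] P0: store L1 := 17 | P0:M(17), P1:I, P2:I, P3:I | bus: BusRdX
[12] P1: load  L2 | P0:S(58), P1:S(58), P2:I, P3:S(58) | bus: none

invalidations = 1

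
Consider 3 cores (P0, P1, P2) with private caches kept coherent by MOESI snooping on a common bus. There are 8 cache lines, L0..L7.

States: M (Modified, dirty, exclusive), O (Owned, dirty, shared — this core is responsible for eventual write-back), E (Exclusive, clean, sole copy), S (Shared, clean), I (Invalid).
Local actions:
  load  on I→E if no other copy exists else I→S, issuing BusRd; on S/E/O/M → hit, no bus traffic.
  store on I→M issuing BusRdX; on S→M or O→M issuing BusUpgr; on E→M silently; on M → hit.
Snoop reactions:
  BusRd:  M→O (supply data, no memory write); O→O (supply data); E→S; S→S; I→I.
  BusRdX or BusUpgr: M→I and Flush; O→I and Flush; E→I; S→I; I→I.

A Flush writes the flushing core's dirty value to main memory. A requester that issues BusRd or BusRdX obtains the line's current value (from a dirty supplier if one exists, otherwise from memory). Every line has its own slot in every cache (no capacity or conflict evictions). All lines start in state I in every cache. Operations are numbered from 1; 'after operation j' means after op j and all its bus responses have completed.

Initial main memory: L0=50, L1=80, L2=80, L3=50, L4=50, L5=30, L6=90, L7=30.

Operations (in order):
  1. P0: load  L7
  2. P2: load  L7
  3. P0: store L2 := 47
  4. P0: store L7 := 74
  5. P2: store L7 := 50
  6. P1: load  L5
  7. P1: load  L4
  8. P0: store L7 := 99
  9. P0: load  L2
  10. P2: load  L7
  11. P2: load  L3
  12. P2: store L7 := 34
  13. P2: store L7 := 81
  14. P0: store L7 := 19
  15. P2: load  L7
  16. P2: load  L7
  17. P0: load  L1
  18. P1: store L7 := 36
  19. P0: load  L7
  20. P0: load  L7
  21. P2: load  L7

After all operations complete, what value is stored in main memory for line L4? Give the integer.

[1] P0: load  L7 | P0:E(30), P1:I, P2:I | bus: BusRd
[2] P2: load  L7 | P0:S(30), P1:I, P2:S(30) | bus: BusRd
[3] P0: store L2 := 47 | P0:M(47), P1:I, P2:I | bus: BusRdX
[4] P0: store L7 := 74 | P0:M(74), P1:I, P2:I | bus: BusUpgr
[5] P2: store L7 := 50 | P0:I, P1:I, P2:M(50) | bus: BusRdX,Flush
[6] P1: load  L5 | P0:I, P1:E(30), P2:I | bus: BusRd
[7] P1: load  L4 | P0:I, P1:E(50), P2:I | bus: BusRd
[8] P0: store L7 := 99 | P0:M(99), P1:I, P2:I | bus: BusRdX,Flush
[9] P0: load  L2 | P0:M(47), P1:I, P2:I | bus: none
[10] P2: load  L7 | P0:O(99), P1:I, P2:S(99) | bus: BusRd
[11] P2: load  L3 | P0:I, P1:I, P2:E(50) | bus: BusRd
[12] P2: store L7 := 34 | P0:I, P1:I, P2:M(34) | bus: BusUpgr,Flush
[13] P2: store L7 := 81 | P0:I, P1:I, P2:M(81) | bus: none
[14] P0: store L7 := 19 | P0:M(19), P1:I, P2:I | bus: BusRdX,Flush
[15] P2: load  L7 | P0:O(19), P1:I, P2:S(19) | bus: BusRd
[16] P2: load  L7 | P0:O(19), P1:I, P2:S(19) | bus: none
[17] P0: load  L1 | P0:E(80), P1:I, P2:I | bus: BusRd
[18] P1: store L7 := 36 | P0:I, P1:M(36), P2:I | bus: BusRdX,Flush
[19] P0: load  L7 | P0:S(36), P1:O(36), P2:I | bus: BusRd
[20] P0: load  L7 | P0:S(36), P1:O(36), P2:I | bus: none
[21] P2: load  L7 | P0:S(36), P1:O(36), P2:S(36) | bus: BusRd

memory[L4] = 50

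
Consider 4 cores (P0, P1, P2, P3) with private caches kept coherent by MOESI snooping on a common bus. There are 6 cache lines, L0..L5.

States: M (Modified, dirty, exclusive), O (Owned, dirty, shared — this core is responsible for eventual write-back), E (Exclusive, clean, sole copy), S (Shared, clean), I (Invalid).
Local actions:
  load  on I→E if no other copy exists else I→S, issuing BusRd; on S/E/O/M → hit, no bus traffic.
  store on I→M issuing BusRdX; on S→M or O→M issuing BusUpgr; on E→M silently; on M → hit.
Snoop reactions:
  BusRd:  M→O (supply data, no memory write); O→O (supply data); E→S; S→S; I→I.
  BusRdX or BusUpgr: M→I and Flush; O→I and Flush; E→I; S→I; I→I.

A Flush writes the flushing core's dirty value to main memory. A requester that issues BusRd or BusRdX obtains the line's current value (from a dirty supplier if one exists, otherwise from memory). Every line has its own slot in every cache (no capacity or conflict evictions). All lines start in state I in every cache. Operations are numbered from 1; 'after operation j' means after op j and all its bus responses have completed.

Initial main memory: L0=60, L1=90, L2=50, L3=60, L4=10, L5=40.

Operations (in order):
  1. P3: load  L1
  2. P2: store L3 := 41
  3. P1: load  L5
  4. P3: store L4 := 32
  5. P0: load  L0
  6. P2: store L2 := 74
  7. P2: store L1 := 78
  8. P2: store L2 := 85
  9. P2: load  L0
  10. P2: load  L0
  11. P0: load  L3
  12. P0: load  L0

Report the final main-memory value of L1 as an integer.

1. P3: load  L1  bus=[BusRd]  L1: P0=I P1=I P2=I P3=E  mem[L1]=90
2. P2: store L3 := 41  bus=[BusRdX]  L3: P0=I P1=I P2=M P3=I  mem[L3]=60
3. P1: load  L5  bus=[BusRd]  L5: P0=I P1=E P2=I P3=I  mem[L5]=40
4. P3: store L4 := 32  bus=[BusRdX]  L4: P0=I P1=I P2=I P3=M  mem[L4]=10
5. P0: load  L0  bus=[BusRd]  L0: P0=E P1=I P2=I P3=I  mem[L0]=60
6. P2: store L2 := 74  bus=[BusRdX]  L2: P0=I P1=I P2=M P3=I  mem[L2]=50
7. P2: store L1 := 78  bus=[BusRdX]  L1: P0=I P1=I P2=M P3=I  mem[L1]=90
8. P2: store L2 := 85  bus=[-]  L2: P0=I P1=I P2=M P3=I  mem[L2]=50
9. P2: load  L0  bus=[BusRd]  L0: P0=S P1=I P2=S P3=I  mem[L0]=60
10. P2: load  L0  bus=[-]  L0: P0=S P1=I P2=S P3=I  mem[L0]=60
11. P0: load  L3  bus=[BusRd]  L3: P0=S P1=I P2=O P3=I  mem[L3]=60
12. P0: load  L0  bus=[-]  L0: P0=S P1=I P2=S P3=I  mem[L0]=60

memory[L1] = 90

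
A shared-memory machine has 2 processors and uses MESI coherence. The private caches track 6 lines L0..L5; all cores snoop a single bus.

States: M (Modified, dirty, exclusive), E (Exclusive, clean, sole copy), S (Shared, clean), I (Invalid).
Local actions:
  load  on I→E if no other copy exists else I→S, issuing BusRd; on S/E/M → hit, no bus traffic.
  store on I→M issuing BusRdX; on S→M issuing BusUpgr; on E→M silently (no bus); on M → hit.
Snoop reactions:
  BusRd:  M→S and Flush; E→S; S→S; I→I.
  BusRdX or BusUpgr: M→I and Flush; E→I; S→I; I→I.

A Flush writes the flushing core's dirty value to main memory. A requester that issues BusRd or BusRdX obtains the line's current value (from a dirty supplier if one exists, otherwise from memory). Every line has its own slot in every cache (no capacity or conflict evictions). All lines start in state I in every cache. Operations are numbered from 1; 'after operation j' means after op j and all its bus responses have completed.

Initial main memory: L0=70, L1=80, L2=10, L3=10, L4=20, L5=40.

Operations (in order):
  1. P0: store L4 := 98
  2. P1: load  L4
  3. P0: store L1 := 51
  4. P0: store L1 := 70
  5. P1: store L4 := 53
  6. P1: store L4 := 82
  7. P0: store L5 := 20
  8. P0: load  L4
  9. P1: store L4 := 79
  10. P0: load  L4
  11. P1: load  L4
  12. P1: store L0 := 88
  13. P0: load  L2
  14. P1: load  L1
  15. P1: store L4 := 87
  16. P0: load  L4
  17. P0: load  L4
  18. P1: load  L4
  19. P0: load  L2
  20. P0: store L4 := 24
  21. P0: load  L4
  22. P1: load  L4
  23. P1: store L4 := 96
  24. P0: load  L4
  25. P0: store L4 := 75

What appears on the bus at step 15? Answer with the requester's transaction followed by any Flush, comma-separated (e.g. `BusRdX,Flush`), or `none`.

[1] P0: store L4 := 98 | P0:M(98), P1:I | bus: BusRdX
[2] P1: load  L4 | P0:S(98), P1:S(98) | bus: BusRd,Flush
[3] P0: store L1 := 51 | P0:M(51), P1:I | bus: BusRdX
[4] P0: store L1 := 70 | P0:M(70), P1:I | bus: none
[5] P1: store L4 := 53 | P0:I, P1:M(53) | bus: BusUpgr
[6] P1: store L4 := 82 | P0:I, P1:M(82) | bus: none
[7] P0: store L5 := 20 | P0:M(20), P1:I | bus: BusRdX
[8] P0: load  L4 | P0:S(82), P1:S(82) | bus: BusRd,Flush
[9] P1: store L4 := 79 | P0:I, P1:M(79) | bus: BusUpgr
[10] P0: load  L4 | P0:S(79), P1:S(79) | bus: BusRd,Flush
[11] P1: load  L4 | P0:S(79), P1:S(79) | bus: none
[12] P1: store L0 := 88 | P0:I, P1:M(88) | bus: BusRdX
[13] P0: load  L2 | P0:E(10), P1:I | bus: BusRd
[14] P1: load  L1 | P0:S(70), P1:S(70) | bus: BusRd,Flush
[15] P1: store L4 := 87 | P0:I, P1:M(87) | bus: BusUpgr
[16] P0: load  L4 | P0:S(87), P1:S(87) | bus: BusRd,Flush
[17] P0: load  L4 | P0:S(87), P1:S(87) | bus: none
[18] P1: load  L4 | P0:S(87), P1:S(87) | bus: none
[19] P0: load  L2 | P0:E(10), P1:I | bus: none
[20] P0: store L4 := 24 | P0:M(24), P1:I | bus: BusUpgr
[21] P0: load  L4 | P0:M(24), P1:I | bus: none
[22] P1: load  L4 | P0:S(24), P1:S(24) | bus: BusRd,Flush
[23] P1: store L4 := 96 | P0:I, P1:M(96) | bus: BusUpgr
[24] P0: load  L4 | P0:S(96), P1:S(96) | bus: BusRd,Flush
[25] P0: store L4 := 75 | P0:M(75), P1:I | bus: BusUpgr

bus = BusUpgr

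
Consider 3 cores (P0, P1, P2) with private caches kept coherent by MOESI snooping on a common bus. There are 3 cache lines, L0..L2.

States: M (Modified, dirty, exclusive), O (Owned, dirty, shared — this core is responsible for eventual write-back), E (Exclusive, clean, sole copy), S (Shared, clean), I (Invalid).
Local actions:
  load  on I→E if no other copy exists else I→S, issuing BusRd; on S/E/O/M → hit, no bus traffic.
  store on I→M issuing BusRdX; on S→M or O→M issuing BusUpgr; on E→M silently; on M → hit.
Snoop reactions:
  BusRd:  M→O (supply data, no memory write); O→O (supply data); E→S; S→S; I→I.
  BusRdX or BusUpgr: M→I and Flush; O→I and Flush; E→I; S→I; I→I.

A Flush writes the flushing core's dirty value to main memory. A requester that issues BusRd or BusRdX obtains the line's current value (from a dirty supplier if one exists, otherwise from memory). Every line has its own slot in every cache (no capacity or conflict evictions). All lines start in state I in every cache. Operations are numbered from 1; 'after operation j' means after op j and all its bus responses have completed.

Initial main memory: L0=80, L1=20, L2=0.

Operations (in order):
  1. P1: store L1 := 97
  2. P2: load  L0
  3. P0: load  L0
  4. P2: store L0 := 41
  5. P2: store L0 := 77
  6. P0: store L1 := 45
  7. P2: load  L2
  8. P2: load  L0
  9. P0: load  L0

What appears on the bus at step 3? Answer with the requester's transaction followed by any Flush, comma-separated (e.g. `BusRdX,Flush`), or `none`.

step 1: P1: store L1 := 97  ⟶  IMI  (L1)  txn=BusRdX  M[L1]=20
step 2: P2: load  L0  ⟶  IIE  (L0)  txn=BusRd  M[L0]=80
step 3: P0: load  L0  ⟶  SIS  (L0)  txn=BusRd  M[L0]=80
step 4: P2: store L0 := 41  ⟶  IIM  (L0)  txn=BusUpgr  M[L0]=80
step 5: P2: store L0 := 77  ⟶  IIM  (L0)  txn=∅  M[L0]=80
step 6: P0: store L1 := 45  ⟶  MII  (L1)  txn=BusRdX+Flush  M[L1]=97
step 7: P2: load  L2  ⟶  IIE  (L2)  txn=BusRd  M[L2]=0
step 8: P2: load  L0  ⟶  IIM  (L0)  txn=∅  M[L0]=80
step 9: P0: load  L0  ⟶  SIO  (L0)  txn=BusRd  M[L0]=80

bus = BusRd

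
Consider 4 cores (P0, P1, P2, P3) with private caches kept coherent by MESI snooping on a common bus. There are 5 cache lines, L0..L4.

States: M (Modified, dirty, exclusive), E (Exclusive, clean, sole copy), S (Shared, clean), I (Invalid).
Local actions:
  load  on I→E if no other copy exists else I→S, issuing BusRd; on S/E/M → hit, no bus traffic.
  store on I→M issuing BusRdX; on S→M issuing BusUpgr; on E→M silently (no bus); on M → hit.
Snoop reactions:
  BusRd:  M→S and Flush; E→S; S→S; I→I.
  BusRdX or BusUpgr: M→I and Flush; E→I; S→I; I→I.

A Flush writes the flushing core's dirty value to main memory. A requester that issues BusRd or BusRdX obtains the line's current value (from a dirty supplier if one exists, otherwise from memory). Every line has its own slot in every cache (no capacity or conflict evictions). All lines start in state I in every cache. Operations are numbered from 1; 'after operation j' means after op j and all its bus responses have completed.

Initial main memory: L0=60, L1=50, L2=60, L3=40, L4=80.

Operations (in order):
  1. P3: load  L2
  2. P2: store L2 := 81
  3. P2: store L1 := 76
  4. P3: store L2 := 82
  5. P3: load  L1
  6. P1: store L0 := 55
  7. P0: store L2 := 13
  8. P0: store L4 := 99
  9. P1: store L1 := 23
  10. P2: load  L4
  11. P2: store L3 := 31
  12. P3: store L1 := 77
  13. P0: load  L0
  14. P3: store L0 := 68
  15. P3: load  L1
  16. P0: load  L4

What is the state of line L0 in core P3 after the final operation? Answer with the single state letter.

state = M

[1] P3: load  L2 | P0:I, P1:I, P2:I, P3:E(60) | bus: BusRd
[2] P2: store L2 := 81 | P0:I, P1:I, P2:M(81), P3:I | bus: BusRdX
[3] P2: store L1 := 76 | P0:I, P1:I, P2:M(76), P3:I | bus: BusRdX
[4] P3: store L2 := 82 | P0:I, P1:I, P2:I, P3:M(82) | bus: BusRdX,Flush
[5] P3: load  L1 | P0:I, P1:I, P2:S(76), P3:S(76) | bus: BusRd,Flush
[6] P1: store L0 := 55 | P0:I, P1:M(55), P2:I, P3:I | bus: BusRdX
[7] P0: store L2 := 13 | P0:M(13), P1:I, P2:I, P3:I | bus: BusRdX,Flush
[8] P0: store L4 := 99 | P0:M(99), P1:I, P2:I, P3:I | bus: BusRdX
[9] P1: store L1 := 23 | P0:I, P1:M(23), P2:I, P3:I | bus: BusRdX
[10] P2: load  L4 | P0:S(99), P1:I, P2:S(99), P3:I | bus: BusRd,Flush
[11] P2: store L3 := 31 | P0:I, P1:I, P2:M(31), P3:I | bus: BusRdX
[12] P3: store L1 := 77 | P0:I, P1:I, P2:I, P3:M(77) | bus: BusRdX,Flush
[13] P0: load  L0 | P0:S(55), P1:S(55), P2:I, P3:I | bus: BusRd,Flush
[14] P3: store L0 := 68 | P0:I, P1:I, P2:I, P3:M(68) | bus: BusRdX
[15] P3: load  L1 | P0:I, P1:I, P2:I, P3:M(77) | bus: none
[16] P0: load  L4 | P0:S(99), P1:I, P2:S(99), P3:I | bus: none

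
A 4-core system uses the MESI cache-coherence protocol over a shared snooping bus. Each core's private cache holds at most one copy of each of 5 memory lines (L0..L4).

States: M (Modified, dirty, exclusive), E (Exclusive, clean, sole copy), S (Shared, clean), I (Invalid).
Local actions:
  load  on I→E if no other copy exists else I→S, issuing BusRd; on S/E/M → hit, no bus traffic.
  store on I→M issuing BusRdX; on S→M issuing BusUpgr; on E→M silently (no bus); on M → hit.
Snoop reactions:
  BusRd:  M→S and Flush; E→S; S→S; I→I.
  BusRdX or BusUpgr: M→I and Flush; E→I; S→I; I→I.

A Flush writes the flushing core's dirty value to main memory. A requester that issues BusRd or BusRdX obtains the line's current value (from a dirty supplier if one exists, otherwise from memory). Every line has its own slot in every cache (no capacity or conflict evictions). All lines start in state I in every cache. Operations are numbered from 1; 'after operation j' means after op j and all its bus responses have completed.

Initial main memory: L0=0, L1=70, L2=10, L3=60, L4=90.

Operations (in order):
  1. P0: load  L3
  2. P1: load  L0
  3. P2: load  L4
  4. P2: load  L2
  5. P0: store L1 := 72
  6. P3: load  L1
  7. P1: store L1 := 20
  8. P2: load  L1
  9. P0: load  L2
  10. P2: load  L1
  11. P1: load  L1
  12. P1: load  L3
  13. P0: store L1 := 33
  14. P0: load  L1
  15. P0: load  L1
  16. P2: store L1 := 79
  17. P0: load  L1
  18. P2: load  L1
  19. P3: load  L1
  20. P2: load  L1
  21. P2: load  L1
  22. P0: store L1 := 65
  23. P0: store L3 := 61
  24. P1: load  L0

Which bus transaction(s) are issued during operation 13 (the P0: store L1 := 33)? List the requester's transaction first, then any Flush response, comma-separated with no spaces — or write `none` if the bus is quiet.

  op1 P0: load  L3 → E/I/I/I on L3; bus BusRd; mem=60
  op2 P1: load  L0 → I/E/I/I on L0; bus BusRd; mem=0
  op3 P2: load  L4 → I/I/E/I on L4; bus BusRd; mem=90
  op4 P2: load  L2 → I/I/E/I on L2; bus BusRd; mem=10
  op5 P0: store L1 := 72 → M/I/I/I on L1; bus BusRdX; mem=70
  op6 P3: load  L1 → S/I/I/S on L1; bus BusRd Flush; mem=72
  op7 P1: store L1 := 20 → I/M/I/I on L1; bus BusRdX; mem=72
  op8 P2: load  L1 → I/S/S/I on L1; bus BusRd Flush; mem=20
  op9 P0: load  L2 → S/I/S/I on L2; bus BusRd; mem=10
  op10 P2: load  L1 → I/S/S/I on L1; bus (none); mem=20
  op11 P1: load  L1 → I/S/S/I on L1; bus (none); mem=20
  op12 P1: load  L3 → S/S/I/I on L3; bus BusRd; mem=60
  op13 P0: store L1 := 33 → M/I/I/I on L1; bus BusRdX; mem=20
  op14 P0: load  L1 → M/I/I/I on L1; bus (none); mem=20
  op15 P0: load  L1 → M/I/I/I on L1; bus (none); mem=20
  op16 P2: store L1 := 79 → I/I/M/I on L1; bus BusRdX Flush; mem=33
  op17 P0: load  L1 → S/I/S/I on L1; bus BusRd Flush; mem=79
  op18 P2: load  L1 → S/I/S/I on L1; bus (none); mem=79
  op19 P3: load  L1 → S/I/S/S on L1; bus BusRd; mem=79
  op20 P2: load  L1 → S/I/S/S on L1; bus (none); mem=79
  op21 P2: load  L1 → S/I/S/S on L1; bus (none); mem=79
  op22 P0: store L1 := 65 → M/I/I/I on L1; bus BusUpgr; mem=79
  op23 P0: store L3 := 61 → M/I/I/I on L3; bus BusUpgr; mem=60
  op24 P1: load  L0 → I/E/I/I on L0; bus (none); mem=0

bus = BusRdX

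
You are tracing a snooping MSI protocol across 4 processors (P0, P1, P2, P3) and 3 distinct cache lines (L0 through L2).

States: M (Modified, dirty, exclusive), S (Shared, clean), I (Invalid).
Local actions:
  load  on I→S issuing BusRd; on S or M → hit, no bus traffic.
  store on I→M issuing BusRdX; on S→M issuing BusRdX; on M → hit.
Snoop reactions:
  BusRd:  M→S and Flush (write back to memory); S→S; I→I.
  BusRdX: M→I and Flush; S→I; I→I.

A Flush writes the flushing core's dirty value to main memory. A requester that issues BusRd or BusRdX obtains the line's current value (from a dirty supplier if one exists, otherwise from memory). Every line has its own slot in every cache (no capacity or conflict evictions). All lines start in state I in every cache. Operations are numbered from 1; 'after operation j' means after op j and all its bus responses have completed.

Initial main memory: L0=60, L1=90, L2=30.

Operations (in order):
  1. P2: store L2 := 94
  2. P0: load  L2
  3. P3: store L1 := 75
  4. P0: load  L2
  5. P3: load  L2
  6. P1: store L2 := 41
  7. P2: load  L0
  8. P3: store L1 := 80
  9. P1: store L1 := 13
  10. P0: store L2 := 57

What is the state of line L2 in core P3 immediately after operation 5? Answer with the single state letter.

state = S

step 1: P2: store L2 := 94  ⟶  IIMI  (L2)  txn=BusRdX  M[L2]=30
step 2: P0: load  L2  ⟶  SISI  (L2)  txn=BusRd+Flush  M[L2]=94
step 3: P3: store L1 := 75  ⟶  IIIM  (L1)  txn=BusRdX  M[L1]=90
step 4: P0: load  L2  ⟶  SISI  (L2)  txn=∅  M[L2]=94
step 5: P3: load  L2  ⟶  SISS  (L2)  txn=BusRd  M[L2]=94
step 6: P1: store L2 := 41  ⟶  IMII  (L2)  txn=BusRdX  M[L2]=94
step 7: P2: load  L0  ⟶  IISI  (L0)  txn=BusRd  M[L0]=60
step 8: P3: store L1 := 80  ⟶  IIIM  (L1)  txn=∅  M[L1]=90
step 9: P1: store L1 := 13  ⟶  IMII  (L1)  txn=BusRdX+Flush  M[L1]=80
step 10: P0: store L2 := 57  ⟶  MIII  (L2)  txn=BusRdX+Flush  M[L2]=41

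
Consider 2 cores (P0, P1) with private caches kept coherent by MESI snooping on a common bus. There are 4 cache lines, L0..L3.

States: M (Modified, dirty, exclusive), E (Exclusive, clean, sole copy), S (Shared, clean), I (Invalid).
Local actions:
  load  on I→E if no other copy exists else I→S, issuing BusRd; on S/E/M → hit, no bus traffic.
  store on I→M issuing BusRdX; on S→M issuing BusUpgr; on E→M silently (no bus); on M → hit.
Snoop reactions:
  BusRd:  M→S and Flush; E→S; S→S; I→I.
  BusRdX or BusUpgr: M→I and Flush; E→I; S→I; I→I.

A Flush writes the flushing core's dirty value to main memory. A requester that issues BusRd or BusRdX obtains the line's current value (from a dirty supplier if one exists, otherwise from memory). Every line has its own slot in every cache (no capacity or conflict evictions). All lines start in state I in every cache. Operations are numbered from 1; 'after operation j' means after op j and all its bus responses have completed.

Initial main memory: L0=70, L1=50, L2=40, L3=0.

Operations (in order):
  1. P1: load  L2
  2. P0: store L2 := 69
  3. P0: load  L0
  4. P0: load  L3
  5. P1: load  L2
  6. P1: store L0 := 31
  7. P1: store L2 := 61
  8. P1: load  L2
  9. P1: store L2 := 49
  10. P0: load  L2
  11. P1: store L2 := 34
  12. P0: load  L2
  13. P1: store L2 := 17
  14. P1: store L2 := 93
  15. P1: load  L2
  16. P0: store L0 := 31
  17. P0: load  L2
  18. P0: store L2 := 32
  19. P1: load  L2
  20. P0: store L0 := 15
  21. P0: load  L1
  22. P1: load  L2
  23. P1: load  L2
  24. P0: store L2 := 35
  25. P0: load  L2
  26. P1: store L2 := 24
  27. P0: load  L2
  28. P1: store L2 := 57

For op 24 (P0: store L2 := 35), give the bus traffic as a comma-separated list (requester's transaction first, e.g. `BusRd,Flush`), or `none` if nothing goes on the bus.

bus = BusUpgr

step 1: P1: load  L2  ⟶  IE  (L2)  txn=BusRd  M[L2]=40
step 2: P0: store L2 := 69  ⟶  MI  (L2)  txn=BusRdX  M[L2]=40
step 3: P0: load  L0  ⟶  EI  (L0)  txn=BusRd  M[L0]=70
step 4: P0: load  L3  ⟶  EI  (L3)  txn=BusRd  M[L3]=0
step 5: P1: load  L2  ⟶  SS  (L2)  txn=BusRd+Flush  M[L2]=69
step 6: P1: store L0 := 31  ⟶  IM  (L0)  txn=BusRdX  M[L0]=70
step 7: P1: store L2 := 61  ⟶  IM  (L2)  txn=BusUpgr  M[L2]=69
step 8: P1: load  L2  ⟶  IM  (L2)  txn=∅  M[L2]=69
step 9: P1: store L2 := 49  ⟶  IM  (L2)  txn=∅  M[L2]=69
step 10: P0: load  L2  ⟶  SS  (L2)  txn=BusRd+Flush  M[L2]=49
step 11: P1: store L2 := 34  ⟶  IM  (L2)  txn=BusUpgr  M[L2]=49
step 12: P0: load  L2  ⟶  SS  (L2)  txn=BusRd+Flush  M[L2]=34
step 13: P1: store L2 := 17  ⟶  IM  (L2)  txn=BusUpgr  M[L2]=34
step 14: P1: store L2 := 93  ⟶  IM  (L2)  txn=∅  M[L2]=34
step 15: P1: load  L2  ⟶  IM  (L2)  txn=∅  M[L2]=34
step 16: P0: store L0 := 31  ⟶  MI  (L0)  txn=BusRdX+Flush  M[L0]=31
step 17: P0: load  L2  ⟶  SS  (L2)  txn=BusRd+Flush  M[L2]=93
step 18: P0: store L2 := 32  ⟶  MI  (L2)  txn=BusUpgr  M[L2]=93
step 19: P1: load  L2  ⟶  SS  (L2)  txn=BusRd+Flush  M[L2]=32
step 20: P0: store L0 := 15  ⟶  MI  (L0)  txn=∅  M[L0]=31
step 21: P0: load  L1  ⟶  EI  (L1)  txn=BusRd  M[L1]=50
step 22: P1: load  L2  ⟶  SS  (L2)  txn=∅  M[L2]=32
step 23: P1: load  L2  ⟶  SS  (L2)  txn=∅  M[L2]=32
step 24: P0: store L2 := 35  ⟶  MI  (L2)  txn=BusUpgr  M[L2]=32
step 25: P0: load  L2  ⟶  MI  (L2)  txn=∅  M[L2]=32
step 26: P1: store L2 := 24  ⟶  IM  (L2)  txn=BusRdX+Flush  M[L2]=35
step 27: P0: load  L2  ⟶  SS  (L2)  txn=BusRd+Flush  M[L2]=24
step 28: P1: store L2 := 57  ⟶  IM  (L2)  txn=BusUpgr  M[L2]=24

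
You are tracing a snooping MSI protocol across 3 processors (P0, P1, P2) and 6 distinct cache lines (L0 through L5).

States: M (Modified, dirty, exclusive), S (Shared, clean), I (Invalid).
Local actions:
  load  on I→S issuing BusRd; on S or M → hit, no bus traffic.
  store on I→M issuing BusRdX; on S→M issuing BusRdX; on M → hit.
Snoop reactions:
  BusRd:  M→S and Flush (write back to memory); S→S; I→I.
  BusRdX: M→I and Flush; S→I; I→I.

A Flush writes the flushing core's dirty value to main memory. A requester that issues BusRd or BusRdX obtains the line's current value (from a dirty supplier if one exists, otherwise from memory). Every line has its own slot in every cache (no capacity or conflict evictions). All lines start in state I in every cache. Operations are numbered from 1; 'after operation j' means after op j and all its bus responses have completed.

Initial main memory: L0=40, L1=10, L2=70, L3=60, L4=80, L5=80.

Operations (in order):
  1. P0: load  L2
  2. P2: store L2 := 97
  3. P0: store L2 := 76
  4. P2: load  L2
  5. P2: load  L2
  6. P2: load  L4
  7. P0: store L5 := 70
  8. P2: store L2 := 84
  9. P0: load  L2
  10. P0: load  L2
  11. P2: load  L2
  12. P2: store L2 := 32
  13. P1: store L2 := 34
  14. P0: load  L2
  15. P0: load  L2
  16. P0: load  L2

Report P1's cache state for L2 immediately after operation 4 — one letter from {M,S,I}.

1. P0: load  L2  bus=[BusRd]  L2: P0=S P1=I P2=I  mem[L2]=70
2. P2: store L2 := 97  bus=[BusRdX]  L2: P0=I P1=I P2=M  mem[L2]=70
3. P0: store L2 := 76  bus=[BusRdX,Flush]  L2: P0=M P1=I P2=I  mem[L2]=97
4. P2: load  L2  bus=[BusRd,Flush]  L2: P0=S P1=I P2=S  mem[L2]=76
5. P2: load  L2  bus=[-]  L2: P0=S P1=I P2=S  mem[L2]=76
6. P2: load  L4  bus=[BusRd]  L4: P0=I P1=I P2=S  mem[L4]=80
7. P0: store L5 := 70  bus=[BusRdX]  L5: P0=M P1=I P2=I  mem[L5]=80
8. P2: store L2 := 84  bus=[BusRdX]  L2: P0=I P1=I P2=M  mem[L2]=76
9. P0: load  L2  bus=[BusRd,Flush]  L2: P0=S P1=I P2=S  mem[L2]=84
10. P0: load  L2  bus=[-]  L2: P0=S P1=I P2=S  mem[L2]=84
11. P2: load  L2  bus=[-]  L2: P0=S P1=I P2=S  mem[L2]=84
12. P2: store L2 := 32  bus=[BusRdX]  L2: P0=I P1=I P2=M  mem[L2]=84
13. P1: store L2 := 34  bus=[BusRdX,Flush]  L2: P0=I P1=M P2=I  mem[L2]=32
14. P0: load  L2  bus=[BusRd,Flush]  L2: P0=S P1=S P2=I  mem[L2]=34
15. P0: load  L2  bus=[-]  L2: P0=S P1=S P2=I  mem[L2]=34
16. P0: load  L2  bus=[-]  L2: P0=S P1=S P2=I  mem[L2]=34

state = I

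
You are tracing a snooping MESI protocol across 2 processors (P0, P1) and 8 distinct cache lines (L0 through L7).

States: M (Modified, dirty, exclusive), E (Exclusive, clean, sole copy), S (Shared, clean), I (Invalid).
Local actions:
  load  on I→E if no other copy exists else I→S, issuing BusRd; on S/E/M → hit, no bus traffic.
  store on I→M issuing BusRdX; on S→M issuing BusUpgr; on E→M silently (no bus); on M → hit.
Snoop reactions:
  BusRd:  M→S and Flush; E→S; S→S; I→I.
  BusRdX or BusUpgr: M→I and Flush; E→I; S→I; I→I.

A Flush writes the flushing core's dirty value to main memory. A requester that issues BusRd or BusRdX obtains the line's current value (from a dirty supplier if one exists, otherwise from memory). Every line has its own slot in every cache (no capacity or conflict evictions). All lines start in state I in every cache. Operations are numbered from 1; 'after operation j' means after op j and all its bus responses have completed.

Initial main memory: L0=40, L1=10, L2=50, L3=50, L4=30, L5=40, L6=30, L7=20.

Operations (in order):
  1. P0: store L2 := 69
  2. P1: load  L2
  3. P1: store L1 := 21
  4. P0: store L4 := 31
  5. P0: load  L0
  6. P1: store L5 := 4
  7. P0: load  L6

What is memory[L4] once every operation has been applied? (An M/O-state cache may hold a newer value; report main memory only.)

memory[L4] = 30

step 1: P0: store L2 := 69  ⟶  MI  (L2)  txn=BusRdX  M[L2]=50
step 2: P1: load  L2  ⟶  SS  (L2)  txn=BusRd+Flush  M[L2]=69
step 3: P1: store L1 := 21  ⟶  IM  (L1)  txn=BusRdX  M[L1]=10
step 4: P0: store L4 := 31  ⟶  MI  (L4)  txn=BusRdX  M[L4]=30
step 5: P0: load  L0  ⟶  EI  (L0)  txn=BusRd  M[L0]=40
step 6: P1: store L5 := 4  ⟶  IM  (L5)  txn=BusRdX  M[L5]=40
step 7: P0: load  L6  ⟶  EI  (L6)  txn=BusRd  M[L6]=30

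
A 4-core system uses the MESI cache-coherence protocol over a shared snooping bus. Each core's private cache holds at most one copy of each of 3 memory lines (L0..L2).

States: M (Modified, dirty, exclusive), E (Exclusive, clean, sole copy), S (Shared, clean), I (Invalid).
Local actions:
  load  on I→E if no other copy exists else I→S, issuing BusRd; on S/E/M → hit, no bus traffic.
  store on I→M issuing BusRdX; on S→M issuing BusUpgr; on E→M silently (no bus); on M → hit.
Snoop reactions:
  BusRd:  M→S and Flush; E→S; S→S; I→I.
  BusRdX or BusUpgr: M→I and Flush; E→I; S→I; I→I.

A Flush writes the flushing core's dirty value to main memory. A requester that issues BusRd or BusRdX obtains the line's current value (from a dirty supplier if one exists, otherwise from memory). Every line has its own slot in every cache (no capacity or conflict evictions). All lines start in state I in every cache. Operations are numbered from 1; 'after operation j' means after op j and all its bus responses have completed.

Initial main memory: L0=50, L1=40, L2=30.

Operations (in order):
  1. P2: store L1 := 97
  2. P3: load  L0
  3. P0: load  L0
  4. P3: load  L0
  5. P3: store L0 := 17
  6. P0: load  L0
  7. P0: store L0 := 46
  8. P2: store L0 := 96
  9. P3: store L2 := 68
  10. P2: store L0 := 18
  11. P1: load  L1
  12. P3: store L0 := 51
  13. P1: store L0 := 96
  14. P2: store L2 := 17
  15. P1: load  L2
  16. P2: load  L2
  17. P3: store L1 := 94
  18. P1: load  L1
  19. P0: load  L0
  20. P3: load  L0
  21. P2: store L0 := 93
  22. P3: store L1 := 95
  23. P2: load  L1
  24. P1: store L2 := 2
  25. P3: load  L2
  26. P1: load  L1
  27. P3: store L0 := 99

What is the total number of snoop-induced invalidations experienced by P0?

invalidations = 3

1. P2: store L1 := 97  bus=[BusRdX]  L1: P0=I P1=I P2=M P3=I  mem[L1]=40
2. P3: load  L0  bus=[BusRd]  L0: P0=I P1=I P2=I P3=E  mem[L0]=50
3. P0: load  L0  bus=[BusRd]  L0: P0=S P1=I P2=I P3=S  mem[L0]=50
4. P3: load  L0  bus=[-]  L0: P0=S P1=I P2=I P3=S  mem[L0]=50
5. P3: store L0 := 17  bus=[BusUpgr]  L0: P0=I P1=I P2=I P3=M  mem[L0]=50
6. P0: load  L0  bus=[BusRd,Flush]  L0: P0=S P1=I P2=I P3=S  mem[L0]=17
7. P0: store L0 := 46  bus=[BusUpgr]  L0: P0=M P1=I P2=I P3=I  mem[L0]=17
8. P2: store L0 := 96  bus=[BusRdX,Flush]  L0: P0=I P1=I P2=M P3=I  mem[L0]=46
9. P3: store L2 := 68  bus=[BusRdX]  L2: P0=I P1=I P2=I P3=M  mem[L2]=30
10. P2: store L0 := 18  bus=[-]  L0: P0=I P1=I P2=M P3=I  mem[L0]=46
11. P1: load  L1  bus=[BusRd,Flush]  L1: P0=I P1=S P2=S P3=I  mem[L1]=97
12. P3: store L0 := 51  bus=[BusRdX,Flush]  L0: P0=I P1=I P2=I P3=M  mem[L0]=18
13. P1: store L0 := 96  bus=[BusRdX,Flush]  L0: P0=I P1=M P2=I P3=I  mem[L0]=51
14. P2: store L2 := 17  bus=[BusRdX,Flush]  L2: P0=I P1=I P2=M P3=I  mem[L2]=68
15. P1: load  L2  bus=[BusRd,Flush]  L2: P0=I P1=S P2=S P3=I  mem[L2]=17
16. P2: load  L2  bus=[-]  L2: P0=I P1=S P2=S P3=I  mem[L2]=17
17. P3: store L1 := 94  bus=[BusRdX]  L1: P0=I P1=I P2=I P3=M  mem[L1]=97
18. P1: load  L1  bus=[BusRd,Flush]  L1: P0=I P1=S P2=I P3=S  mem[L1]=94
19. P0: load  L0  bus=[BusRd,Flush]  L0: P0=S P1=S P2=I P3=I  mem[L0]=96
20. P3: load  L0  bus=[BusRd]  L0: P0=S P1=S P2=I P3=S  mem[L0]=96
21. P2: store L0 := 93  bus=[BusRdX]  L0: P0=I P1=I P2=M P3=I  mem[L0]=96
22. P3: store L1 := 95  bus=[BusUpgr]  L1: P0=I P1=I P2=I P3=M  mem[L1]=94
23. P2: load  L1  bus=[BusRd,Flush]  L1: P0=I P1=I P2=S P3=S  mem[L1]=95
24. P1: store L2 := 2  bus=[BusUpgr]  L2: P0=I P1=M P2=I P3=I  mem[L2]=17
25. P3: load  L2  bus=[BusRd,Flush]  L2: P0=I P1=S P2=I P3=S  mem[L2]=2
26. P1: load  L1  bus=[BusRd]  L1: P0=I P1=S P2=S P3=S  mem[L1]=95
27. P3: store L0 := 99  bus=[BusRdX,Flush]  L0: P0=I P1=I P2=I P3=M  mem[L0]=93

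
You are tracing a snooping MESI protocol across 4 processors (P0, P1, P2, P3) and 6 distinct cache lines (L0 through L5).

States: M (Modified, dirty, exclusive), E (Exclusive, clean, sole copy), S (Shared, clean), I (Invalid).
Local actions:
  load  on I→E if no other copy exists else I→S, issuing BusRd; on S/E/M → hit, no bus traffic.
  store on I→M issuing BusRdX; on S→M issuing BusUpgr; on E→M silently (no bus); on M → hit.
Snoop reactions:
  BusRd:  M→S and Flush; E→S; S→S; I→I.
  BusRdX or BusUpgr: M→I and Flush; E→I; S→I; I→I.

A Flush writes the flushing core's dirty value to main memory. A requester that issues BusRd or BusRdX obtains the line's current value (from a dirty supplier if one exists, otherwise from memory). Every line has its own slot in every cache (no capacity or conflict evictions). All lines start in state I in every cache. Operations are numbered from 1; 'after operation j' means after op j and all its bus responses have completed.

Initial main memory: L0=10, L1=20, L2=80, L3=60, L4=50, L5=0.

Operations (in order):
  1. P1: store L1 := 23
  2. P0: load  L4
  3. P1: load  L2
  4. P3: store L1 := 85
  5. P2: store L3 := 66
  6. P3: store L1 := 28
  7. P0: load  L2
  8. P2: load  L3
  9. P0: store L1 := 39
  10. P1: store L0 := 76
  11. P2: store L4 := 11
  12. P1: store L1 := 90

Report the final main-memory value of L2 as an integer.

  op1 P1: store L1 := 23 → I/M/I/I on L1; bus BusRdX; mem=20
  op2 P0: load  L4 → E/I/I/I on L4; bus BusRd; mem=50
  op3 P1: load  L2 → I/E/I/I on L2; bus BusRd; mem=80
  op4 P3: store L1 := 85 → I/I/I/M on L1; bus BusRdX Flush; mem=23
  op5 P2: store L3 := 66 → I/I/M/I on L3; bus BusRdX; mem=60
  op6 P3: store L1 := 28 → I/I/I/M on L1; bus (none); mem=23
  op7 P0: load  L2 → S/S/I/I on L2; bus BusRd; mem=80
  op8 P2: load  L3 → I/I/M/I on L3; bus (none); mem=60
  op9 P0: store L1 := 39 → M/I/I/I on L1; bus BusRdX Flush; mem=28
  op10 P1: store L0 := 76 → I/M/I/I on L0; bus BusRdX; mem=10
  op11 P2: store L4 := 11 → I/I/M/I on L4; bus BusRdX; mem=50
  op12 P1: store L1 := 90 → I/M/I/I on L1; bus BusRdX Flush; mem=39

memory[L2] = 80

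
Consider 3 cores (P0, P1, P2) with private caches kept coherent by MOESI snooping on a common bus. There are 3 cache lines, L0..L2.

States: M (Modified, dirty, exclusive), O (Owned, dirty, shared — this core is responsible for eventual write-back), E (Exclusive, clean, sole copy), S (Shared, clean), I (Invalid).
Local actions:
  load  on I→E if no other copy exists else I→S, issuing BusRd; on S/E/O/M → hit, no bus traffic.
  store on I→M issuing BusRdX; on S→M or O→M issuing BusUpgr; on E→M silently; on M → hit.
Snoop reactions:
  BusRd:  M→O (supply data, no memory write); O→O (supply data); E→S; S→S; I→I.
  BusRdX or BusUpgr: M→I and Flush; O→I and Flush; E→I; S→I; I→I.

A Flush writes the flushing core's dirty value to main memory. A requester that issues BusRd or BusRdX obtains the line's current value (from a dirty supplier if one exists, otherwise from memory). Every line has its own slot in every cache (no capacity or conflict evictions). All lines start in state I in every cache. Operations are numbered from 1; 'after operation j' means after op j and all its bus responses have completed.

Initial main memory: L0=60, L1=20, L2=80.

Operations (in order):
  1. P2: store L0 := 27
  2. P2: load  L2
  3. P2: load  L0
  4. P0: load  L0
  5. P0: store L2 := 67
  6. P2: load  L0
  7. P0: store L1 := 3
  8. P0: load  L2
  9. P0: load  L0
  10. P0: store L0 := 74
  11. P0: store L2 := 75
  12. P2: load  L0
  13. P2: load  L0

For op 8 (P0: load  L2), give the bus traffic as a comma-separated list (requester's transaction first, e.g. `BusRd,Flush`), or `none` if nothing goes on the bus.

bus = none

1. P2: store L0 := 27  bus=[BusRdX]  L0: P0=I P1=I P2=M  mem[L0]=60
2. P2: load  L2  bus=[BusRd]  L2: P0=I P1=I P2=E  mem[L2]=80
3. P2: load  L0  bus=[-]  L0: P0=I P1=I P2=M  mem[L0]=60
4. P0: load  L0  bus=[BusRd]  L0: P0=S P1=I P2=O  mem[L0]=60
5. P0: store L2 := 67  bus=[BusRdX]  L2: P0=M P1=I P2=I  mem[L2]=80
6. P2: load  L0  bus=[-]  L0: P0=S P1=I P2=O  mem[L0]=60
7. P0: store L1 := 3  bus=[BusRdX]  L1: P0=M P1=I P2=I  mem[L1]=20
8. P0: load  L2  bus=[-]  L2: P0=M P1=I P2=I  mem[L2]=80
9. P0: load  L0  bus=[-]  L0: P0=S P1=I P2=O  mem[L0]=60
10. P0: store L0 := 74  bus=[BusUpgr,Flush]  L0: P0=M P1=I P2=I  mem[L0]=27
11. P0: store L2 := 75  bus=[-]  L2: P0=M P1=I P2=I  mem[L2]=80
12. P2: load  L0  bus=[BusRd]  L0: P0=O P1=I P2=S  mem[L0]=27
13. P2: load  L0  bus=[-]  L0: P0=O P1=I P2=S  mem[L0]=27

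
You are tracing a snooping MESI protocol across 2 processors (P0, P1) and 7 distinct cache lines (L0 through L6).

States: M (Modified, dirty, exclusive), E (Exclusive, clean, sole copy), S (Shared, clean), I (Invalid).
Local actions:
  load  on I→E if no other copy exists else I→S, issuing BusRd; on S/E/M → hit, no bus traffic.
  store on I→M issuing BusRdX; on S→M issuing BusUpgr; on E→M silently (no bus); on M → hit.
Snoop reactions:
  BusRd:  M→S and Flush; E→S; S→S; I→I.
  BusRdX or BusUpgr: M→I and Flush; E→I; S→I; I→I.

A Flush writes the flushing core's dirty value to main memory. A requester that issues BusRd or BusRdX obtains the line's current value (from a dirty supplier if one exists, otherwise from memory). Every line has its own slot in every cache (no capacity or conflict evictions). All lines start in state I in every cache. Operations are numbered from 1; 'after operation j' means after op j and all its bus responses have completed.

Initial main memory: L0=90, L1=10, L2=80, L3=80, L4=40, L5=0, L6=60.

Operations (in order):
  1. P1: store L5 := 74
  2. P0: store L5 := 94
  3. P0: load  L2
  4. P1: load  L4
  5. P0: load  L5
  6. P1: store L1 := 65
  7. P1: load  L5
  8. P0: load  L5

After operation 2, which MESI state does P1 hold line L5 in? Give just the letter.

state = I

1. P1: store L5 := 74  bus=[BusRdX]  L5: P0=I P1=M  mem[L5]=0
2. P0: store L5 := 94  bus=[BusRdX,Flush]  L5: P0=M P1=I  mem[L5]=74
3. P0: load  L2  bus=[BusRd]  L2: P0=E P1=I  mem[L2]=80
4. P1: load  L4  bus=[BusRd]  L4: P0=I P1=E  mem[L4]=40
5. P0: load  L5  bus=[-]  L5: P0=M P1=I  mem[L5]=74
6. P1: store L1 := 65  bus=[BusRdX]  L1: P0=I P1=M  mem[L1]=10
7. P1: load  L5  bus=[BusRd,Flush]  L5: P0=S P1=S  mem[L5]=94
8. P0: load  L5  bus=[-]  L5: P0=S P1=S  mem[L5]=94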